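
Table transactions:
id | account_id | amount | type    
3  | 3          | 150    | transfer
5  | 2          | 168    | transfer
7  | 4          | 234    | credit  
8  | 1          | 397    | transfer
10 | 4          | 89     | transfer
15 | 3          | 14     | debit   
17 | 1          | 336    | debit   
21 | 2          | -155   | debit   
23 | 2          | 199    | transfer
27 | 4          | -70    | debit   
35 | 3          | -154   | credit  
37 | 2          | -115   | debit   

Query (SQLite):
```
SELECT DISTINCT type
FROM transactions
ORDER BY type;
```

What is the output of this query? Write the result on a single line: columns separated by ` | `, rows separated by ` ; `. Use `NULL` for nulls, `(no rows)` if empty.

credit ; debit ; transfer

Collect distinct type values from transactions.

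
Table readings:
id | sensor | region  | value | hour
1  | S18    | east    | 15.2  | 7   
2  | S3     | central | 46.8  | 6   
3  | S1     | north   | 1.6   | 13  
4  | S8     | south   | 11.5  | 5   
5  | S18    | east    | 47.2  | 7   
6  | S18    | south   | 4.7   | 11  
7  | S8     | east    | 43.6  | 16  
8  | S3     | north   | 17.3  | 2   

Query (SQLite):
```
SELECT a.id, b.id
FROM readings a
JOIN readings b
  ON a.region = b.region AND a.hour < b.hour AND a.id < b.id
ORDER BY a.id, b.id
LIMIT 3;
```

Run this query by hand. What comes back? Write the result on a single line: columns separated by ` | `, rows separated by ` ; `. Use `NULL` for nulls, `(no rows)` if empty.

1 | 7 ; 4 | 6 ; 5 | 7

Pairs (a,b) with same region, a.hour < b.hour, a.id < b.id.
region groups: central:{2} east:{1,5,7} north:{3,8} south:{4,6}
Ordered by (a.id, b.id); first 3.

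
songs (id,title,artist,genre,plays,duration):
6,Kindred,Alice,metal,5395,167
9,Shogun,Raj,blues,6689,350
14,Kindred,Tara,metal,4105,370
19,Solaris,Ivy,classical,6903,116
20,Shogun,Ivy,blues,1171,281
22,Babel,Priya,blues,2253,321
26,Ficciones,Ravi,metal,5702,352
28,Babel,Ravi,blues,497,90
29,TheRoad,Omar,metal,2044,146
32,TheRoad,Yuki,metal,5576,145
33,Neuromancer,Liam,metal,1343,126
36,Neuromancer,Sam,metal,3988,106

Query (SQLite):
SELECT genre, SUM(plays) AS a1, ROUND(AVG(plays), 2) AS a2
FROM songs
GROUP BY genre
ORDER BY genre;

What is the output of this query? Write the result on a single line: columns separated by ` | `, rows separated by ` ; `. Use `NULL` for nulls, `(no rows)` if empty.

blues | 10610 | 2652.5 ; classical | 6903 | 6903 ; metal | 28153 | 4021.86

Group songs by genre.
Per group compute: SUM(plays), ROUND(AVG(plays), 2).
  blues: ids {9, 20, 22, 28} → SUM(plays)=10610, ROUND(AVG(plays), 2)=2652.5
  classical: ids {19} → SUM(plays)=6903, ROUND(AVG(plays), 2)=6903
  metal: ids {6, 14, 26, 29, 32, 33, 36} → SUM(plays)=28153, ROUND(AVG(plays), 2)=4021.86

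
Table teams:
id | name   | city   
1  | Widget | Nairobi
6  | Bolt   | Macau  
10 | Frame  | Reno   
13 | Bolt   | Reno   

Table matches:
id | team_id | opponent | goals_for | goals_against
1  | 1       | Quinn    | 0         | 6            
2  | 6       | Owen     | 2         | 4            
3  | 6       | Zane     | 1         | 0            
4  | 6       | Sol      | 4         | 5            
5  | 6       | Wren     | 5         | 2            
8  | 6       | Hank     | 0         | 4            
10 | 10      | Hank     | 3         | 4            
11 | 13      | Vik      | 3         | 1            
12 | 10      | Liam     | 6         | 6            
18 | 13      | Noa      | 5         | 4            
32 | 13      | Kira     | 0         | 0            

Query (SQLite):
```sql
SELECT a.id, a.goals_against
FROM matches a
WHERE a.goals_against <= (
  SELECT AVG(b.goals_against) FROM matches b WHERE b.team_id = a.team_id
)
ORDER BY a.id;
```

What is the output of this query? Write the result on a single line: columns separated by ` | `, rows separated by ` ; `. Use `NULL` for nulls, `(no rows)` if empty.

For each matches row a, compute AVG(goals_against) over rows sharing a.team_id.
Keep row a if a.goals_against <= that per-group AVG.
  team_id=1: AVG(goals_against) = 6.0
  team_id=6: AVG(goals_against) = 3.0
  team_id=10: AVG(goals_against) = 5.0
  team_id=13: AVG(goals_against) = 1.666667

1 | 6 ; 3 | 0 ; 5 | 2 ; 10 | 4 ; 11 | 1 ; 32 | 0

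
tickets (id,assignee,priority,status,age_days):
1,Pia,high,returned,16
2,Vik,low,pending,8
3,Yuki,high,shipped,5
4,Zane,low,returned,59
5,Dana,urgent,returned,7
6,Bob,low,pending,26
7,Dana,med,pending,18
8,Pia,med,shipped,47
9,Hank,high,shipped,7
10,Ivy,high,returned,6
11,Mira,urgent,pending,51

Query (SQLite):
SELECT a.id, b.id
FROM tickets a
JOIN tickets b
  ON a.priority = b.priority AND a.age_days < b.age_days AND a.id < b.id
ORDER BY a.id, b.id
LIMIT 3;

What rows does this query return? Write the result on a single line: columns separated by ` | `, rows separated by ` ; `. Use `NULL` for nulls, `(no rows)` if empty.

2 | 4 ; 2 | 6 ; 3 | 9

Pairs (a,b) with same priority, a.age_days < b.age_days, a.id < b.id.
priority groups: high:{1,3,9,10} low:{2,4,6} med:{7,8} urgent:{5,11}
Ordered by (a.id, b.id); first 3.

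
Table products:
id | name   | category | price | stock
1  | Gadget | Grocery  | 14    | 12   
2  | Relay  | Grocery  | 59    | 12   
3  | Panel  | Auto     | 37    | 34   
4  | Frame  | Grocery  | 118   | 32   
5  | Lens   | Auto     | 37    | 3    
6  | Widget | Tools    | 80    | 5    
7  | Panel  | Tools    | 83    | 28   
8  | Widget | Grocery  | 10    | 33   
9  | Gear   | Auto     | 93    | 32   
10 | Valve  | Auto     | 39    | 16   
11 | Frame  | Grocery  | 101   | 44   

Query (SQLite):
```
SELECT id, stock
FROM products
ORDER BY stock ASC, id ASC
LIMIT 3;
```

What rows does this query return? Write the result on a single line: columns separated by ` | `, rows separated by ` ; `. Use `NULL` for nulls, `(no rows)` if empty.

Sort by stock asc, tiebreak id asc: (3, id=5), (5, id=6), (12, id=1), (12, id=2), (16, id=10), (28, id=7) …. Take first 3.

5 | 3 ; 6 | 5 ; 1 | 12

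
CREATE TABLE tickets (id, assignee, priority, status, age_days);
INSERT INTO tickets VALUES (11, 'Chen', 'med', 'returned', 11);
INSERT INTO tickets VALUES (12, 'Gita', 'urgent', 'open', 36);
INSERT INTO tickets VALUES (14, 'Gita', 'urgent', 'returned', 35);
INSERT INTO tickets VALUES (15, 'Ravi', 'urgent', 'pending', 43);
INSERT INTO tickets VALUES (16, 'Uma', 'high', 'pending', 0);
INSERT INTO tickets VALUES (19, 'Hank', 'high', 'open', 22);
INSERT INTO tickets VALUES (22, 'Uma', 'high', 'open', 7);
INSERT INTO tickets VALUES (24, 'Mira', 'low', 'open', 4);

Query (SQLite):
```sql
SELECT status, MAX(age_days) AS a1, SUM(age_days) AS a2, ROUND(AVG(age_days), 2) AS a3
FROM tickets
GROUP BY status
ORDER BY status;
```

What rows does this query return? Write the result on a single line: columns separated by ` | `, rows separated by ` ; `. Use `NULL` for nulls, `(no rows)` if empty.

open | 36 | 69 | 17.25 ; pending | 43 | 43 | 21.5 ; returned | 35 | 46 | 23

Group tickets by status.
Per group compute: MAX(age_days), SUM(age_days), ROUND(AVG(age_days), 2).
  open: ids {12, 19, 22, 24} → MAX(age_days)=36, SUM(age_days)=69, ROUND(AVG(age_days), 2)=17.25
  pending: ids {15, 16} → MAX(age_days)=43, SUM(age_days)=43, ROUND(AVG(age_days), 2)=21.5
  returned: ids {11, 14} → MAX(age_days)=35, SUM(age_days)=46, ROUND(AVG(age_days), 2)=23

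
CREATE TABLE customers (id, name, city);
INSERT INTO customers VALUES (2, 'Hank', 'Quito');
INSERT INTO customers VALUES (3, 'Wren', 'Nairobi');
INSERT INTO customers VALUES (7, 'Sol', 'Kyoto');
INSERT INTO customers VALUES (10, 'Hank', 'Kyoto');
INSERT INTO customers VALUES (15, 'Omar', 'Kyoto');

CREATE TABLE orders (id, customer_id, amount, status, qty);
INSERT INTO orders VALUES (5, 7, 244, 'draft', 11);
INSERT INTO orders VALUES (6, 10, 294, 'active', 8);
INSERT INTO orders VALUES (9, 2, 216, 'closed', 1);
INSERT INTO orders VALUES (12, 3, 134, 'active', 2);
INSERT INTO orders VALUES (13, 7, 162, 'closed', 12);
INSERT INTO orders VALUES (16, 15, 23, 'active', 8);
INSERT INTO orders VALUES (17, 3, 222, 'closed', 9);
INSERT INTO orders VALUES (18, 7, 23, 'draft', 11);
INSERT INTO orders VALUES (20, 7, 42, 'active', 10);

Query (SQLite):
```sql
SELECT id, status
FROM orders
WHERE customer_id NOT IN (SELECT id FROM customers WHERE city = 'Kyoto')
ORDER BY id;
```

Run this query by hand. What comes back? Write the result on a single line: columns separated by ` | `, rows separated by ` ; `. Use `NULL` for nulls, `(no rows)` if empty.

Inner query: customers.id where city = 'Kyoto'.
Outer: keep orders rows whose customer_id is not in that set.
Inner query → {7, 10, 15}

9 | closed ; 12 | active ; 17 | closed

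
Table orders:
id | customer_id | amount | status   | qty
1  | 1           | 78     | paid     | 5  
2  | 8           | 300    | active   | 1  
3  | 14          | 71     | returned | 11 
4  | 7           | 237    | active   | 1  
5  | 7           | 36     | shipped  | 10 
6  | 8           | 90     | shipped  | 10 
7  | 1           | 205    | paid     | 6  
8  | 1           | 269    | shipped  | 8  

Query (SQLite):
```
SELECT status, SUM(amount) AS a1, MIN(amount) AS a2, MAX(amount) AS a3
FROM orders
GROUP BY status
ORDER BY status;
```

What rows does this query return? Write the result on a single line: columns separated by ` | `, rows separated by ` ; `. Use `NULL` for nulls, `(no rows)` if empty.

Group orders by status.
Per group compute: SUM(amount), MIN(amount), MAX(amount).
  active: ids {2, 4} → SUM(amount)=537, MIN(amount)=237, MAX(amount)=300
  paid: ids {1, 7} → SUM(amount)=283, MIN(amount)=78, MAX(amount)=205
  returned: ids {3} → SUM(amount)=71, MIN(amount)=71, MAX(amount)=71
  shipped: ids {5, 6, 8} → SUM(amount)=395, MIN(amount)=36, MAX(amount)=269

active | 537 | 237 | 300 ; paid | 283 | 78 | 205 ; returned | 71 | 71 | 71 ; shipped | 395 | 36 | 269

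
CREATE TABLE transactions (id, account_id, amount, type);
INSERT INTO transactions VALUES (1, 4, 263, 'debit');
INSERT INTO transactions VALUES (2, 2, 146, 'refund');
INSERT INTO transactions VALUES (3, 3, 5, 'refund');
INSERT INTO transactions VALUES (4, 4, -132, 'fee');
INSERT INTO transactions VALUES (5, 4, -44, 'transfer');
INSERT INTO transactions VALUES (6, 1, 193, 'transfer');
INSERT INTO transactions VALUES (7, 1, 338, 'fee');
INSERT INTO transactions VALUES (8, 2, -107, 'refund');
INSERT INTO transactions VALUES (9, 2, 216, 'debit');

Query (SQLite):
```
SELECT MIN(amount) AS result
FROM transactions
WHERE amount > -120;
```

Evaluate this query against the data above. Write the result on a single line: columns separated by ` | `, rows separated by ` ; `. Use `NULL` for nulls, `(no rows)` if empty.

Rows where amount > -120 → amount values: [263, 146, 5, -44, 193, 338, -107, 216].
MIN of non-NULL values = -107.

-107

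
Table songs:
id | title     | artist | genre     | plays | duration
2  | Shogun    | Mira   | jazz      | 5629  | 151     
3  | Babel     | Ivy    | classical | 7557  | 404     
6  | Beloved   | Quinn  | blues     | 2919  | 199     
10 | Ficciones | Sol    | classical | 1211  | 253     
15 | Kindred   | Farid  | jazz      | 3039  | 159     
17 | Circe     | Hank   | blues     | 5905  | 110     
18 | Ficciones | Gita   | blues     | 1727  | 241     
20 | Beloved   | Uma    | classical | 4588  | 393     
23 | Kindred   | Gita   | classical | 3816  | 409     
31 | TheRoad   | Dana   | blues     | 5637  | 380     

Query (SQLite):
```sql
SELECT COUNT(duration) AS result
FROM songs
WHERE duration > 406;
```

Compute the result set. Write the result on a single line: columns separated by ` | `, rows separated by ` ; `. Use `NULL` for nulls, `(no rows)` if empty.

Rows where duration > 406 → duration values: [409].
COUNT(duration) counts non-NULL values → 1.

1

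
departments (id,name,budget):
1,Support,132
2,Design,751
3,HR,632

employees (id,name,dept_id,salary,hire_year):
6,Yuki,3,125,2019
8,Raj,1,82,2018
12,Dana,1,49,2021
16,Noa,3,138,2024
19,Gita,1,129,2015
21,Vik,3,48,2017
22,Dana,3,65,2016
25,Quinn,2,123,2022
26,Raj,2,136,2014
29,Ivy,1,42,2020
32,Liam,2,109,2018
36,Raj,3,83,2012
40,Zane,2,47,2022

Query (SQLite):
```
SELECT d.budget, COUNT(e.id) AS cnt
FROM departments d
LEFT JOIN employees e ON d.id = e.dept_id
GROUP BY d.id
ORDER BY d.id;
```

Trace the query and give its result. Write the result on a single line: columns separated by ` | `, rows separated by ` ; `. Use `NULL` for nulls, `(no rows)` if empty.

132 | 4 ; 751 | 4 ; 632 | 5

LEFT JOIN keeps every departments row; unmatched ones get NULL for employees columns.
Group by departments.id and compute COUNT(e.id). COUNT(col) of an all-NULL group is 0.
  1: ids {8, 12, 19, 29} → COUNT(e.id)=4
  2: ids {25, 26, 32, 40} → COUNT(e.id)=4
  3: ids {6, 16, 21, 22, 36} → COUNT(e.id)=5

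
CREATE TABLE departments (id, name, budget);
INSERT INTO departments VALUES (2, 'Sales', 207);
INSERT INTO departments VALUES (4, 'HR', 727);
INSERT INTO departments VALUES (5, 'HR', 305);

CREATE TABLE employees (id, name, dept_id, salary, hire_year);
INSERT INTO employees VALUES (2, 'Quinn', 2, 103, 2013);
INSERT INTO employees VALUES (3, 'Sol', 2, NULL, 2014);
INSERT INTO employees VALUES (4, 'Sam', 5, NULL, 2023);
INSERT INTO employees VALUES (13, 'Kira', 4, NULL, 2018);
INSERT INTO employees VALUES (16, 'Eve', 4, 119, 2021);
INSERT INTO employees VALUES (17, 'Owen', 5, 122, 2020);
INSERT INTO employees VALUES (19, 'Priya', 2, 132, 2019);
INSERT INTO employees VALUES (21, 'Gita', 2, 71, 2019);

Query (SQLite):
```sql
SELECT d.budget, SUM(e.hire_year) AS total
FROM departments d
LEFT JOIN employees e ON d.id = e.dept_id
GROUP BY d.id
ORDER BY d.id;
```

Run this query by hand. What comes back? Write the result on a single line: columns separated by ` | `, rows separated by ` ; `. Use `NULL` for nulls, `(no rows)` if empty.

207 | 8065 ; 727 | 4039 ; 305 | 4043

LEFT JOIN keeps every departments row; unmatched ones get NULL for employees columns.
Group by departments.id and compute SUM(e.hire_year). SUM over an all-NULL group is NULL.
  2: ids {2, 3, 19, 21} → SUM(e.hire_year)=8065
  4: ids {13, 16} → SUM(e.hire_year)=4039
  5: ids {4, 17} → SUM(e.hire_year)=4043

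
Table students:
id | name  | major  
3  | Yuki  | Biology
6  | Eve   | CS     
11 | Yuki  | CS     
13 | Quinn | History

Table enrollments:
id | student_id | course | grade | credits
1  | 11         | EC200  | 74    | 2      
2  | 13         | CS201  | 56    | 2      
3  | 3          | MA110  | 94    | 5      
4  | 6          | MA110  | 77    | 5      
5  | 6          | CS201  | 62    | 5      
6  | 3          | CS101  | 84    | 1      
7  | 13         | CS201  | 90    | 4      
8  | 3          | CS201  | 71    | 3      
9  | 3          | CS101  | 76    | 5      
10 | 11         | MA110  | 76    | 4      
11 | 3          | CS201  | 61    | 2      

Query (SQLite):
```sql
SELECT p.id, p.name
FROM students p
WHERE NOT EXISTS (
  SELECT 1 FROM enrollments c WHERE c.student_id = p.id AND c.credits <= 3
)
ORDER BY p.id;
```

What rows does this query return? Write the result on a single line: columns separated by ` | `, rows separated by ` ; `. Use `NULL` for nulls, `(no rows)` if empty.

6 | Eve

For each students row, check whether any enrollments with matching student_id has credits <= 3.
Keep rows where that is false.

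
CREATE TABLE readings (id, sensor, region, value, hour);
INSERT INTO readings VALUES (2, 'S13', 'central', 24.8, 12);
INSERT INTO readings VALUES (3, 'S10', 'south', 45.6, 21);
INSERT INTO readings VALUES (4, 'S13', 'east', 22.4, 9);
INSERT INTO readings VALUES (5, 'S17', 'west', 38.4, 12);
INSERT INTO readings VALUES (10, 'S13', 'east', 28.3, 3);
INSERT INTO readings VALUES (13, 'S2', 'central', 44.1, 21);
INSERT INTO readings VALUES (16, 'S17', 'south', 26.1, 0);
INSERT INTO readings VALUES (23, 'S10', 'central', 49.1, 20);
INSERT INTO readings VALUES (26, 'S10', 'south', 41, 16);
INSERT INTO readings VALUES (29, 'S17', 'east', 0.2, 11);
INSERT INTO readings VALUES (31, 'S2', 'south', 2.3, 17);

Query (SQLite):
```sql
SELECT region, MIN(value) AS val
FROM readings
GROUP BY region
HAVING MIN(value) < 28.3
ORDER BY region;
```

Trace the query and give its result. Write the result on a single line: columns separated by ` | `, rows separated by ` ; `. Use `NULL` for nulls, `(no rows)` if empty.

central | 24.8 ; east | 0.2 ; south | 2.3

Partition readings by region; compute MIN(value) within each group.
HAVING: keep groups where MIN(value) < 28.3.
  central: ids {2, 13, 23} → MIN(value)=24.8
  east: ids {4, 10, 29} → MIN(value)=0.2
  south: ids {3, 16, 26, 31} → MIN(value)=2.3
  west: ids {5} → MIN(value)=38.4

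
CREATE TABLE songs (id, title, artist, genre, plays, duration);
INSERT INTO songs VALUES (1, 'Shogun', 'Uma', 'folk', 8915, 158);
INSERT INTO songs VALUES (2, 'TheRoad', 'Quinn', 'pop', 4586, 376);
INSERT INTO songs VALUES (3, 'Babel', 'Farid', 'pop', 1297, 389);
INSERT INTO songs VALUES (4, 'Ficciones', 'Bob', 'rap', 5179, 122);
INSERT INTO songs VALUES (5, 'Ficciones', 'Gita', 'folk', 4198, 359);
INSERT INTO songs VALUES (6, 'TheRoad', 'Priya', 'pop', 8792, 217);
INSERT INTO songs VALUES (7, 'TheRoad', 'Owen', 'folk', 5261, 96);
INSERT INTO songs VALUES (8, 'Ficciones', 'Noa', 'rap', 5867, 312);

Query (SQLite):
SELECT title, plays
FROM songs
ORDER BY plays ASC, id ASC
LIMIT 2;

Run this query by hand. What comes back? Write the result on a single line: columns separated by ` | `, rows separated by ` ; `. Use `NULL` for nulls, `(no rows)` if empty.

Sort by plays asc, tiebreak id asc: (1297, id=3), (4198, id=5), (4586, id=2), (5179, id=4), (5261, id=7) …. Take first 2.

Babel | 1297 ; Ficciones | 4198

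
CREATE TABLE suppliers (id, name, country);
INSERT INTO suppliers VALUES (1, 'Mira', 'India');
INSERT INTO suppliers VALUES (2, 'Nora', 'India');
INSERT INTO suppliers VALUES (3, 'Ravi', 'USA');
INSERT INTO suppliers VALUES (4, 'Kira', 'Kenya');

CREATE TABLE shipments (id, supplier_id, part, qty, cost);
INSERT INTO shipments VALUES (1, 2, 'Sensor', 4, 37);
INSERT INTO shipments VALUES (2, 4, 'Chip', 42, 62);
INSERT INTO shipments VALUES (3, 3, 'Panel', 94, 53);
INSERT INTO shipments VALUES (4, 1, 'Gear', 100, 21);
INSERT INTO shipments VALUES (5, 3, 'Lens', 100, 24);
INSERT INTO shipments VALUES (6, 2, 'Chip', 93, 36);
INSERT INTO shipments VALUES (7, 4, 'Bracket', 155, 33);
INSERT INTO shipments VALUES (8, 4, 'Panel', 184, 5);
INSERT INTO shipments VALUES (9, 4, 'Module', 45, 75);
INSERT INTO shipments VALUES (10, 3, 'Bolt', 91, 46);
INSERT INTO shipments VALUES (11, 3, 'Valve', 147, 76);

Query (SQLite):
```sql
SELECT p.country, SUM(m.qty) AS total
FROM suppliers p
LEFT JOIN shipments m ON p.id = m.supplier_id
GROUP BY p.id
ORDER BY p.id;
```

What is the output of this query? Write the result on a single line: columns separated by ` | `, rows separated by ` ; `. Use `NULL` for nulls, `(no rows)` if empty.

India | 100 ; India | 97 ; USA | 432 ; Kenya | 426

LEFT JOIN keeps every suppliers row; unmatched ones get NULL for shipments columns.
Group by suppliers.id and compute SUM(m.qty). SUM over an all-NULL group is NULL.
  1: ids {4} → SUM(m.qty)=100
  2: ids {1, 6} → SUM(m.qty)=97
  3: ids {3, 5, 10, 11} → SUM(m.qty)=432
  4: ids {2, 7, 8, 9} → SUM(m.qty)=426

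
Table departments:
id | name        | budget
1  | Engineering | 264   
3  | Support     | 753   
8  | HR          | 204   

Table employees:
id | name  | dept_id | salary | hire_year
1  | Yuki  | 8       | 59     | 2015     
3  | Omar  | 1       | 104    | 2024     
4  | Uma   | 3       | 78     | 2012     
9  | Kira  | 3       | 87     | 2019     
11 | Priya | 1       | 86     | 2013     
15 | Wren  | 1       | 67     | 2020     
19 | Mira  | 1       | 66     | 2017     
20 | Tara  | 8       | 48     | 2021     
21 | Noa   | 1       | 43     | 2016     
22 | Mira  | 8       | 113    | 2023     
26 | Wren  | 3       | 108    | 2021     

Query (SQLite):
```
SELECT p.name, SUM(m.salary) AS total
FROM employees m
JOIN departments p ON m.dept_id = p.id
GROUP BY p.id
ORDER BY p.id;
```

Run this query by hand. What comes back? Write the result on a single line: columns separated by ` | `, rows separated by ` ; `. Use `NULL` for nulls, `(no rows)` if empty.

Join each employees row to its departments via dept_id.
Group joined rows by departments.id; compute SUM(m.salary) per group.
  1: ids {3, 11, 15, 19, 21} → SUM(m.salary)=366
  3: ids {4, 9, 26} → SUM(m.salary)=273
  8: ids {1, 20, 22} → SUM(m.salary)=220

Engineering | 366 ; Support | 273 ; HR | 220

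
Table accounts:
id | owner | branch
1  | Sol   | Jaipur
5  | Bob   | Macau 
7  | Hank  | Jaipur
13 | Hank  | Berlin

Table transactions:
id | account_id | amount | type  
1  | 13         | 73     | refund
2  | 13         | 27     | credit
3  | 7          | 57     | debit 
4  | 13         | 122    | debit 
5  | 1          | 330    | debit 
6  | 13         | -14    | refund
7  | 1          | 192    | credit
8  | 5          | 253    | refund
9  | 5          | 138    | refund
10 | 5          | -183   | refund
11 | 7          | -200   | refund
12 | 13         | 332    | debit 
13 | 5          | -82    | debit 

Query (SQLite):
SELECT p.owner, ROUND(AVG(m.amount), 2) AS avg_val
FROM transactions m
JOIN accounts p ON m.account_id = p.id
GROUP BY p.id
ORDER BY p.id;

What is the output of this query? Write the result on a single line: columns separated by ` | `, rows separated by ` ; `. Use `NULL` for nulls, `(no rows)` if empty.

Join each transactions row to its accounts via account_id.
Group joined rows by accounts.id; compute ROUND(AVG(m.amount), 2) per group.
  1: ids {5, 7} → ROUND(AVG(m.amount), 2)=261
  5: ids {8, 9, 10, 13} → ROUND(AVG(m.amount), 2)=31.5
  7: ids {3, 11} → ROUND(AVG(m.amount), 2)=-71.5
  13: ids {1, 2, 4, 6, 12} → ROUND(AVG(m.amount), 2)=108

Sol | 261 ; Bob | 31.5 ; Hank | -71.5 ; Hank | 108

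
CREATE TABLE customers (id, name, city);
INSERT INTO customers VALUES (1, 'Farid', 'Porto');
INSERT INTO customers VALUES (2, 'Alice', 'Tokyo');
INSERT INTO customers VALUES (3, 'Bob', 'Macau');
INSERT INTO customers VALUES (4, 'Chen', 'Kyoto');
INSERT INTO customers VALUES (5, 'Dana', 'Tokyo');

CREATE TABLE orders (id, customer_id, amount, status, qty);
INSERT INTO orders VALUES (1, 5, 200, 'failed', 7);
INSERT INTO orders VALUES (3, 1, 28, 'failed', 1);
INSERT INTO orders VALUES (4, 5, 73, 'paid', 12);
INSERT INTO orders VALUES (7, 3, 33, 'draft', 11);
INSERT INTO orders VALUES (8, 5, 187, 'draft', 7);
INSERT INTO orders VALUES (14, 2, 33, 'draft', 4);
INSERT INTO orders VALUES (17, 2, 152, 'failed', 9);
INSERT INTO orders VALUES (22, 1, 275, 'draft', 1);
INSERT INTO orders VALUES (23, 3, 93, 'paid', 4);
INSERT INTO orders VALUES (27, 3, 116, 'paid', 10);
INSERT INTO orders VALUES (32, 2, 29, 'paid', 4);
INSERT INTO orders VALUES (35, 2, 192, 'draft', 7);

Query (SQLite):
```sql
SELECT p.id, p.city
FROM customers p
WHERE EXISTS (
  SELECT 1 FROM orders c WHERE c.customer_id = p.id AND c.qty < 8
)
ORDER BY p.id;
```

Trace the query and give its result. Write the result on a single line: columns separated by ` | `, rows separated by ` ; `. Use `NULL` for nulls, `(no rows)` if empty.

1 | Porto ; 2 | Tokyo ; 3 | Macau ; 5 | Tokyo

For each customers row, check whether any orders with matching customer_id has qty < 8.
Keep rows where that is true.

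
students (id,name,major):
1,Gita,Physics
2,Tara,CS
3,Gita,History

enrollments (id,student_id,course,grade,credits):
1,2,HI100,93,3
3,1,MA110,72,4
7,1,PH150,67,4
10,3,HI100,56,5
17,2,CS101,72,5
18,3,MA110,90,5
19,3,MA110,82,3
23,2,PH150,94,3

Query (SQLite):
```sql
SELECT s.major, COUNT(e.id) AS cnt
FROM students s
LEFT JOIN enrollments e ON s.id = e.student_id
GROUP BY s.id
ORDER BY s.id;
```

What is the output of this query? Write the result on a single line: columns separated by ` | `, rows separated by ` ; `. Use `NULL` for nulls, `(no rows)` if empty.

Physics | 2 ; CS | 3 ; History | 3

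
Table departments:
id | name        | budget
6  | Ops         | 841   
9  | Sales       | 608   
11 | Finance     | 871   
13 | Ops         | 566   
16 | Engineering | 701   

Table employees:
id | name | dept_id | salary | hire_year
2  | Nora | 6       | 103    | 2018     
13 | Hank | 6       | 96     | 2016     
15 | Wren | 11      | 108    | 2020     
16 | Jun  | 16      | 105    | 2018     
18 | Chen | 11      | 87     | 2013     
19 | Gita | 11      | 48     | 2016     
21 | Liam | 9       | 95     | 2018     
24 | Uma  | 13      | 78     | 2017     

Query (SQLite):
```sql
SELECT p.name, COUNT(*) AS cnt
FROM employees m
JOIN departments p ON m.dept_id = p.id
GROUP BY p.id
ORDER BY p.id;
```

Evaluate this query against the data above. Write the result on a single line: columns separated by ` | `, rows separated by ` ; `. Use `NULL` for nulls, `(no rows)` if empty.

Ops | 2 ; Sales | 1 ; Finance | 3 ; Ops | 1 ; Engineering | 1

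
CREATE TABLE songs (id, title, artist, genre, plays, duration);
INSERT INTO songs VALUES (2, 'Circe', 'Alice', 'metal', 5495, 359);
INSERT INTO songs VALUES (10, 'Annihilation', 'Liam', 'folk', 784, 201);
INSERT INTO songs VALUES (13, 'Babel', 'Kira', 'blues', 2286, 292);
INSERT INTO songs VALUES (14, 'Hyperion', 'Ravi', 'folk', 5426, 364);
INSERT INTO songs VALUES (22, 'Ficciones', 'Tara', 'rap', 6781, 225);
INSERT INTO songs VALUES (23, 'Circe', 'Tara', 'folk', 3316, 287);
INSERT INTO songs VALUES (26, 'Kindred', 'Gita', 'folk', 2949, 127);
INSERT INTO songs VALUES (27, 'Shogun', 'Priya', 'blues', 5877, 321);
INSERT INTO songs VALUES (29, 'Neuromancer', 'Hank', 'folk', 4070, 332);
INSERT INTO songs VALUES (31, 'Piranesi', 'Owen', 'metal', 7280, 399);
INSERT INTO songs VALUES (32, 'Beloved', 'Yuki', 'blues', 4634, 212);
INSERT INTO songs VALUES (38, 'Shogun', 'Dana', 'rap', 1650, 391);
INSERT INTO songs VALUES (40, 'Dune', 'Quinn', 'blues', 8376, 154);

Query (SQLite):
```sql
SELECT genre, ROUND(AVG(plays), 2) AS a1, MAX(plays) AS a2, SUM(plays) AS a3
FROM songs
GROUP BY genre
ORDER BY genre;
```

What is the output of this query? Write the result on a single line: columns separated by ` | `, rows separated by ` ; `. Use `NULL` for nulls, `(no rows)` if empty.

blues | 5293.25 | 8376 | 21173 ; folk | 3309 | 5426 | 16545 ; metal | 6387.5 | 7280 | 12775 ; rap | 4215.5 | 6781 | 8431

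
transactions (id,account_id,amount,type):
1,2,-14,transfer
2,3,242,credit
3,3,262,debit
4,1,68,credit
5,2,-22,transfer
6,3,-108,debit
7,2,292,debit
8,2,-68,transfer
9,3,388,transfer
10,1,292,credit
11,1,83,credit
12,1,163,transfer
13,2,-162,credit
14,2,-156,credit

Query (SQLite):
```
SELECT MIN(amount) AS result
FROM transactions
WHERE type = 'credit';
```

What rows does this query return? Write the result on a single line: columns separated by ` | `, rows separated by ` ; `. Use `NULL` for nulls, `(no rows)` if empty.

Rows where type='credit' → amount values: [242, 68, 292, 83, -162, -156].
MIN of non-NULL values = -162.

-162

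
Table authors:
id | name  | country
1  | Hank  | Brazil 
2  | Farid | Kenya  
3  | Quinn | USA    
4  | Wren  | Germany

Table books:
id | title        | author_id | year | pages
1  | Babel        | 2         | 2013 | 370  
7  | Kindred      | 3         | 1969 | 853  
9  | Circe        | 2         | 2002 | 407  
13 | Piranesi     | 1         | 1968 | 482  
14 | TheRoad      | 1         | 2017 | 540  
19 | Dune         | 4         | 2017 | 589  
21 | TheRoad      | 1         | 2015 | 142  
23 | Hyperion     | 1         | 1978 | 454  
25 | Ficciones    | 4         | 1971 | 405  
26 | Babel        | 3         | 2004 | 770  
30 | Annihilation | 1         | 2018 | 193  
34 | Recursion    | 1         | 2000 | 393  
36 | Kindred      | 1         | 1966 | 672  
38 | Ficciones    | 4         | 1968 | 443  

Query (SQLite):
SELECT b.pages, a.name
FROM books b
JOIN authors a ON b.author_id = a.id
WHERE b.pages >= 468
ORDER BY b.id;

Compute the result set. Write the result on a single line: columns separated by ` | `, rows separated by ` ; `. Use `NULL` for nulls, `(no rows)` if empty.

Each books row matches the authors row where author_id = authors.id.
Then keep rows with b.pages >= 468.

853 | Quinn ; 482 | Hank ; 540 | Hank ; 589 | Wren ; 770 | Quinn ; 672 | Hank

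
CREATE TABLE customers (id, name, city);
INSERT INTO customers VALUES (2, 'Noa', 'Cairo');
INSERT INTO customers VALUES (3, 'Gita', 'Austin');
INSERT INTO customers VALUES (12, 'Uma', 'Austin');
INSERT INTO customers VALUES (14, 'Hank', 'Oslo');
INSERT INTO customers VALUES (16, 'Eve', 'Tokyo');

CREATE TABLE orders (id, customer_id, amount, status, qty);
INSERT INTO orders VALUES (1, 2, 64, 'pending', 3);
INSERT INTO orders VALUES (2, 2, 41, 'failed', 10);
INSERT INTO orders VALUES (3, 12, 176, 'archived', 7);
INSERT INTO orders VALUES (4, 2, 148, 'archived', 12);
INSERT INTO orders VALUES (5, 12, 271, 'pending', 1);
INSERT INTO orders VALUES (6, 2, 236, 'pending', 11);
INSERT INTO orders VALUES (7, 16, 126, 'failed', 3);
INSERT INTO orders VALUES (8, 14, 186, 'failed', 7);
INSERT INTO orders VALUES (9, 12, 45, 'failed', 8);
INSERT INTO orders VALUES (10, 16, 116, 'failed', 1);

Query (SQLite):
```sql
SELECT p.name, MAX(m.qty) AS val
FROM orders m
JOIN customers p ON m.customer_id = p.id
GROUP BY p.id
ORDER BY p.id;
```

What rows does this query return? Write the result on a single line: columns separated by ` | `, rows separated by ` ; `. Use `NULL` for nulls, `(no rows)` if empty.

Noa | 12 ; Uma | 8 ; Hank | 7 ; Eve | 3

Join each orders row to its customers via customer_id.
Group joined rows by customers.id; compute MAX(m.qty) per group.
  2: ids {1, 2, 4, 6} → MAX(m.qty)=12
  12: ids {3, 5, 9} → MAX(m.qty)=8
  14: ids {8} → MAX(m.qty)=7
  16: ids {7, 10} → MAX(m.qty)=3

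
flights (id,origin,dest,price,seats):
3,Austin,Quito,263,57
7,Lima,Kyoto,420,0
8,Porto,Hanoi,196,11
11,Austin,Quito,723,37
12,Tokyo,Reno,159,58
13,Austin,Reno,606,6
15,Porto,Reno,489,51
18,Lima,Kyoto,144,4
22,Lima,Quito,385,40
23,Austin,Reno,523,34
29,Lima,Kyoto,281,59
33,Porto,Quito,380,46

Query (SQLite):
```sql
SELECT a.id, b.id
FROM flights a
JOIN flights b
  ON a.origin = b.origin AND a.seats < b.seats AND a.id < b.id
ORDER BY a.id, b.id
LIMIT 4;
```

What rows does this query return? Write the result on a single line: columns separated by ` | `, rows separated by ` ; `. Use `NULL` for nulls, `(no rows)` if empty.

Pairs (a,b) with same origin, a.seats < b.seats, a.id < b.id.
origin groups: Austin:{3,11,13,23} Lima:{7,18,22,29} Porto:{8,15,33} Tokyo:{12}
Ordered by (a.id, b.id); first 4.

7 | 18 ; 7 | 22 ; 7 | 29 ; 8 | 15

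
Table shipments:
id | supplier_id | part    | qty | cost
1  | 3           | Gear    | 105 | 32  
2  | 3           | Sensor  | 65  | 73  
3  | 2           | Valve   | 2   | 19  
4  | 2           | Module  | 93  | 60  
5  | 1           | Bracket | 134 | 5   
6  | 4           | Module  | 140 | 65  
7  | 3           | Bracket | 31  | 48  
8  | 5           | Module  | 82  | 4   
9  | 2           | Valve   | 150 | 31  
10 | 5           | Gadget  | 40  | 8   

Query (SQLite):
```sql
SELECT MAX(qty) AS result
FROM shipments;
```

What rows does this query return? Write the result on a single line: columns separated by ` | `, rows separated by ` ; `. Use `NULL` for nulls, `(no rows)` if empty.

All qty values: [105, 65, 2, 93, 134, 140, 31, 82, 150, 40].
MAX of non-NULL values = 150.

150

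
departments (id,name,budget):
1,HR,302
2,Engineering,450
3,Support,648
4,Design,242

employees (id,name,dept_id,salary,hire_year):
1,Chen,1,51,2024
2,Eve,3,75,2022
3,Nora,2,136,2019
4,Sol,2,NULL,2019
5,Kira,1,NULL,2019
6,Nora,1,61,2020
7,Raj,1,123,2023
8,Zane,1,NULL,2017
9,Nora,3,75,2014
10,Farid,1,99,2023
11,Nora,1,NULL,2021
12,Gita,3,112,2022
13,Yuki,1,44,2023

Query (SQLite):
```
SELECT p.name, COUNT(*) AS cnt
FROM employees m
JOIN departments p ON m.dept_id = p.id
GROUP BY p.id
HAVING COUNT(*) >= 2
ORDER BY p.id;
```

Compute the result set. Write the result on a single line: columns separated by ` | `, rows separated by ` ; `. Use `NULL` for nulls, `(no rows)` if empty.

HR | 8 ; Engineering | 2 ; Support | 3

Join each employees row to its departments via dept_id.
Group joined rows by departments.id; compute COUNT(*) per group.
HAVING: keep groups with count ≥ 2.
  1: ids {1, 5, 6, 7, 8, 10, 11, 13} → COUNT(*)=8
  2: ids {3, 4} → COUNT(*)=2
  3: ids {2, 9, 12} → COUNT(*)=3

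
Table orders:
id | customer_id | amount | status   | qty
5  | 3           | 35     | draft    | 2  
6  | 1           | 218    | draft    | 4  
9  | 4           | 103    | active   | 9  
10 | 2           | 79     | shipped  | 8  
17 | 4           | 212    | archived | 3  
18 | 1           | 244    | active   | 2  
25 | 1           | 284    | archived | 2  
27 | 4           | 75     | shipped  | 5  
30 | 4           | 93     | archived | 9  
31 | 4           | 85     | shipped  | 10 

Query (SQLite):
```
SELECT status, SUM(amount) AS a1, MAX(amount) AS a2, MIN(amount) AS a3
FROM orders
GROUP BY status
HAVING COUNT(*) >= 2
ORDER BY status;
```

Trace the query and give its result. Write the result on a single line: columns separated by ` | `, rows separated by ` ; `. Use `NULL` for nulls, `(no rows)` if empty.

active | 347 | 244 | 103 ; archived | 589 | 284 | 93 ; draft | 253 | 218 | 35 ; shipped | 239 | 85 | 75

Group orders by status.
Per group compute: SUM(amount), MAX(amount), MIN(amount).
HAVING: drop groups with fewer than 2 rows.
  active: ids {9, 18} → SUM(amount)=347, MAX(amount)=244, MIN(amount)=103
  archived: ids {17, 25, 30} → SUM(amount)=589, MAX(amount)=284, MIN(amount)=93
  draft: ids {5, 6} → SUM(amount)=253, MAX(amount)=218, MIN(amount)=35
  shipped: ids {10, 27, 31} → SUM(amount)=239, MAX(amount)=85, MIN(amount)=75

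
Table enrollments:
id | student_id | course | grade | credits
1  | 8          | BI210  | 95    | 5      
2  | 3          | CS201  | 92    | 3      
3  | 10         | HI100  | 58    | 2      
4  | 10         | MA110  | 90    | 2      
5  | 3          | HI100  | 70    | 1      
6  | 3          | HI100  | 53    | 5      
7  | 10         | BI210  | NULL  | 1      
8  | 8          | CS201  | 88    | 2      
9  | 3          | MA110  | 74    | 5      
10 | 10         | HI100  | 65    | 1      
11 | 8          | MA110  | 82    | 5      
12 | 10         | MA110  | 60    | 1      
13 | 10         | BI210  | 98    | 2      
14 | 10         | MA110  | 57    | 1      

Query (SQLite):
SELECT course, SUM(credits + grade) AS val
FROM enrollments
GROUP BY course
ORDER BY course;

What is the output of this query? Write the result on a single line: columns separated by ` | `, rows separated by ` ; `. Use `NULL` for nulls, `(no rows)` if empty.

BI210 | 200 ; CS201 | 185 ; HI100 | 255 ; MA110 | 377

For each row compute credits + grade.
Group by course; take SUM of the expression per group.
  BI210: ids {1, 7, 13} → SUM(credits + grade)=200
  CS201: ids {2, 8} → SUM(credits + grade)=185
  HI100: ids {3, 5, 6, 10} → SUM(credits + grade)=255
  MA110: ids {4, 9, 11, 12, 14} → SUM(credits + grade)=377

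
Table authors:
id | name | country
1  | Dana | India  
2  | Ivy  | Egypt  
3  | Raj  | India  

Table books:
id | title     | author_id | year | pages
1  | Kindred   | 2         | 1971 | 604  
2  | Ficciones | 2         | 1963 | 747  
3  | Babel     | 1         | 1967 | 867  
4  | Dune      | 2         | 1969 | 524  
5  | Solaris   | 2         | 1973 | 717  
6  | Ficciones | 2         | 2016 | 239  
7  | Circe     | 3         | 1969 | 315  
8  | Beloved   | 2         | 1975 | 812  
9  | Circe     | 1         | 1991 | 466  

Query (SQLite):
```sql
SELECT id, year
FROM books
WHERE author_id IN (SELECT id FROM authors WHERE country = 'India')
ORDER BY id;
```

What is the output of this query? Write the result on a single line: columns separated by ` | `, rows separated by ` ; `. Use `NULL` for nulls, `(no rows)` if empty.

3 | 1967 ; 7 | 1969 ; 9 | 1991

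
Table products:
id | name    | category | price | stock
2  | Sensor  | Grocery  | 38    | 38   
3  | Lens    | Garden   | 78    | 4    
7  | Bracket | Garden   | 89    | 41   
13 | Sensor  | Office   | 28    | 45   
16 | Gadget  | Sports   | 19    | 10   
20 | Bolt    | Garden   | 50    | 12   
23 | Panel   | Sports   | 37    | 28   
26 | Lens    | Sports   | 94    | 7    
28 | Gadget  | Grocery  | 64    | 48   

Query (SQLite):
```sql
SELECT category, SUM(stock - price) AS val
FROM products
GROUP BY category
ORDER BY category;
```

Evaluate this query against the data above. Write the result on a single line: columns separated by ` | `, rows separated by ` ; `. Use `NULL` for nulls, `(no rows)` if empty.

For each row compute stock - price.
Group by category; take SUM of the expression per group.
  Garden: ids {3, 7, 20} → SUM(stock - price)=-160
  Grocery: ids {2, 28} → SUM(stock - price)=-16
  Office: ids {13} → SUM(stock - price)=17
  Sports: ids {16, 23, 26} → SUM(stock - price)=-105

Garden | -160 ; Grocery | -16 ; Office | 17 ; Sports | -105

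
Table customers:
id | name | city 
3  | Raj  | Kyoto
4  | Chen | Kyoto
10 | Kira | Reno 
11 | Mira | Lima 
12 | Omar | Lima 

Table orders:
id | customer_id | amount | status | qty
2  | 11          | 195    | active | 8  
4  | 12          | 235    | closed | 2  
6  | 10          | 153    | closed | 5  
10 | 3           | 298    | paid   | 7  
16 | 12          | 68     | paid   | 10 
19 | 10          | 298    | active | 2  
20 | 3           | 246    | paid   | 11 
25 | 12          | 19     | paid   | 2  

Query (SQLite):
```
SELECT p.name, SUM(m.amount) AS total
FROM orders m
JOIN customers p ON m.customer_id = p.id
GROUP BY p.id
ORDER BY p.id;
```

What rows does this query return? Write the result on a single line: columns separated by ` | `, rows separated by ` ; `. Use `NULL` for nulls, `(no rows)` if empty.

Raj | 544 ; Kira | 451 ; Mira | 195 ; Omar | 322

Join each orders row to its customers via customer_id.
Group joined rows by customers.id; compute SUM(m.amount) per group.
  3: ids {10, 20} → SUM(m.amount)=544
  10: ids {6, 19} → SUM(m.amount)=451
  11: ids {2} → SUM(m.amount)=195
  12: ids {4, 16, 25} → SUM(m.amount)=322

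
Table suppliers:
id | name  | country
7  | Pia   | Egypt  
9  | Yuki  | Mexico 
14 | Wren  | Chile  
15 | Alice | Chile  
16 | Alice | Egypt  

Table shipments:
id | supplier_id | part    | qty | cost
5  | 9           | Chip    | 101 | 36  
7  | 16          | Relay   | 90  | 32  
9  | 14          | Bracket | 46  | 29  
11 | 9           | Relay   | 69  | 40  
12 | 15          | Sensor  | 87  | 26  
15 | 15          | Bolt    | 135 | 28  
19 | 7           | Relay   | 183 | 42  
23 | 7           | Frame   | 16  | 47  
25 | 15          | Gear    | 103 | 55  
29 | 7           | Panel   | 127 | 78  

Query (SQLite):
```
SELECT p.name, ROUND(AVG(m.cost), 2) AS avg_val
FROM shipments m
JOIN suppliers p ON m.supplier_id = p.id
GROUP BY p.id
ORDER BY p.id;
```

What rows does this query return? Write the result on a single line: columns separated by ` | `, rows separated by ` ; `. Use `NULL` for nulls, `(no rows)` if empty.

Join each shipments row to its suppliers via supplier_id.
Group joined rows by suppliers.id; compute ROUND(AVG(m.cost), 2) per group.
  7: ids {19, 23, 29} → ROUND(AVG(m.cost), 2)=55.67
  9: ids {5, 11} → ROUND(AVG(m.cost), 2)=38
  14: ids {9} → ROUND(AVG(m.cost), 2)=29
  15: ids {12, 15, 25} → ROUND(AVG(m.cost), 2)=36.33
  16: ids {7} → ROUND(AVG(m.cost), 2)=32

Pia | 55.67 ; Yuki | 38 ; Wren | 29 ; Alice | 36.33 ; Alice | 32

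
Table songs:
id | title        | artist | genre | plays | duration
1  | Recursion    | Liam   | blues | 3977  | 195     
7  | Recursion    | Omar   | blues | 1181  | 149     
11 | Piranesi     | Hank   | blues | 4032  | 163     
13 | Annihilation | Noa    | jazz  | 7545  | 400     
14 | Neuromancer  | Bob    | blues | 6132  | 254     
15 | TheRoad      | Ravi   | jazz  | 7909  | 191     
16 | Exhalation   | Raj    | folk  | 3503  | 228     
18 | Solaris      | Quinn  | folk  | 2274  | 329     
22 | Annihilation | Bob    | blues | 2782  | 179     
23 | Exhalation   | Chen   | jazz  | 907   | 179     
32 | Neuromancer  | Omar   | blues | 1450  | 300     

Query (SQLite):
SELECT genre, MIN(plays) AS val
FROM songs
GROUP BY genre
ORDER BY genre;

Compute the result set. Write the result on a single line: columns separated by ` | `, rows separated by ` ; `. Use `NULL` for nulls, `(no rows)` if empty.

Partition songs by genre; compute MIN(plays) within each group.
  blues: ids {1, 7, 11, 14, 22, 32} → MIN(plays)=1181
  folk: ids {16, 18} → MIN(plays)=2274
  jazz: ids {13, 15, 23} → MIN(plays)=907

blues | 1181 ; folk | 2274 ; jazz | 907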